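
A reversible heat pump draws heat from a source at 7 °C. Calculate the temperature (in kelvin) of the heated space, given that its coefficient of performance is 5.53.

T_H ≈ 342 K

T_C = 7 °C → 7 + 273.15 = 280.15 K.
COP_HP = T_H/(T_H − T_C) ⇒ T_H = T_C·COP_HP/(COP_HP − 1) = 280.15 × 5.53/(5.53 − 1) = 342 K.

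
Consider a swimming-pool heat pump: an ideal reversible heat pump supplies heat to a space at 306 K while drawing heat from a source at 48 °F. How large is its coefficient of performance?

COP_HP ≈ 12.77

T_C = 48 °F → (48 − 32) × 5/9 = 8.89 °C = 282.04 K.
Reversible heating COP: COP_HP = T_H/(T_H − T_C) = 306.00/(306.00 − 282.04) = 12.77.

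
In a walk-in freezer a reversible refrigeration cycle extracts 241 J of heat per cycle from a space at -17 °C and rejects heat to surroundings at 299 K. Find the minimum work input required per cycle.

W_in ≈ 40.32 J

T_C = -17 °C → -17 + 273.15 = 256.15 K.
Carnot COP: COP_R = T_C/(T_H − T_C) = 256.15/42.85 = 5.9778.
W = Q_C/COP_R = 241/5.9778 = 40.32 J.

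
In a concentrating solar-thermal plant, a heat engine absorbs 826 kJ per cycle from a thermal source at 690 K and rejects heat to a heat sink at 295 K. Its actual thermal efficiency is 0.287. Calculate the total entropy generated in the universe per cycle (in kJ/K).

W = η·Q_H = 0.287 × 826 = 237.1 kJ, so Q_C = Q_H − W = 588.9 kJ.
The hot reservoir loses entropy Q_H/T_H = 826/690.00 = 1.197 kJ/K; the cold reservoir gains Q_C/T_C = 588.9/295.00 = 1.996 kJ/K.
ΔS_univ = −Q_H/T_H + Q_C/T_C = 0.799 kJ/K (> 0, since η = 0.287 < η_Carnot = 0.572).

ΔS_univ ≈ 0.799 kJ/K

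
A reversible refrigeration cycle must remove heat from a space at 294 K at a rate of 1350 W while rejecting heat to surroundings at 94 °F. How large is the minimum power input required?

Ẇ_in ≈ 62.4 W

T_H = 94 °F → (94 − 32) × 5/9 = 34.44 °C = 307.59 K.
The reversible coefficient of performance is COP_R = T_C/(T_H − T_C) = 294.00/13.59 = 21.6265.
W = Q_C/COP_R = 1350/21.6265 = 62.4 W.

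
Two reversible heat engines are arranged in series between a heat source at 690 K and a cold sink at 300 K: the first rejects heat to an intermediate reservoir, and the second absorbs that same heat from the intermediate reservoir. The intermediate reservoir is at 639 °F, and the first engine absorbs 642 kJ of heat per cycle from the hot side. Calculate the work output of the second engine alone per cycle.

W₂ ≈ 288.8 kJ

T_m = 639 °F → (639 − 32) × 5/9 = 337.22 °C = 610.37 K.
Heat entering the second stage: Q_m = Q_H·(T_m/T_H) = 642 × 610.37/690.00 = 567.9 kJ.
Second-stage efficiency η₂ = 1 − T_C/T_m = 1 − 300.00/610.37 = 0.5085, so W₂ = η₂·Q_m = 288.8 kJ.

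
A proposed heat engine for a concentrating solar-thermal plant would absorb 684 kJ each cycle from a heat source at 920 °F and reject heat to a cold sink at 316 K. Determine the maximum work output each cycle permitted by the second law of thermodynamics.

T_H = 920 °F → (920 − 32) × 5/9 = 493.33 °C = 766.48 K.
No engine can exceed the Carnot limit: η_max = 1 − T_C/T_H = 1 − 316.00/766.48 = 0.5877.
W_max = η_max · Q_H = 0.5877 × 684 = 402.0 kJ.

W_max ≈ 402.0 kJ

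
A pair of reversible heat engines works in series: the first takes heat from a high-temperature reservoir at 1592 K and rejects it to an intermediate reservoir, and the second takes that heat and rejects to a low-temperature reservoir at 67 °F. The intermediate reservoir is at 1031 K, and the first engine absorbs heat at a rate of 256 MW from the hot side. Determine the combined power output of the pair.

Ẇ_total ≈ 208.9 MW

T_C = 67 °F → (67 − 32) × 5/9 = 19.44 °C = 292.59 K.
Two reversible stages in series are equivalent to a single Carnot engine between T_H and T_C, so η_total = 1 − T_C/T_H = 1 − 292.59/1592.00 = 0.8162.
W_total = η_total · Q_H = 0.8162 × 256 = 208.9 MW.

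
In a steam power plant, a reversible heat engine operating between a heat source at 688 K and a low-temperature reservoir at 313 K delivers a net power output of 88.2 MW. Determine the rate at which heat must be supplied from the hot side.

Carnot efficiency: η = 1 − T_C/T_H = 1 − 313.00/688.00 = 0.5451.
Q_H = W/η = 88.2/0.5451 = 162 MW.

Q̇_H ≈ 162 MW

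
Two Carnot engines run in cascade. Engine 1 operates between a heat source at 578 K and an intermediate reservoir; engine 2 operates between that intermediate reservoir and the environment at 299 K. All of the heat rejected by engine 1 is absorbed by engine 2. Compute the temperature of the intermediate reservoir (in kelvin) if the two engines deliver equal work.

T_m ≈ 438.5 K

For reversible stages Q_m = Q_H·(T_m/T_H). Setting W₁ = Q_H(1 − T_m/T_H) equal to W₂ = Q_m(1 − T_C/T_m) = Q_H·(T_m − T_C)/T_H gives T_H − T_m = T_m − T_C, so T_m = (T_H + T_C)/2 = (578.00 + 299.00)/2 = 438.5 K.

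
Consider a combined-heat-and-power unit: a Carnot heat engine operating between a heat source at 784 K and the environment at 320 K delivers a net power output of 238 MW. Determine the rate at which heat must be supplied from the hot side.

Q̇_H ≈ 402 MW

Carnot efficiency: η = 1 − T_C/T_H = 1 − 320.00/784.00 = 0.5918.
Q_H = W/η = 238/0.5918 = 402 MW.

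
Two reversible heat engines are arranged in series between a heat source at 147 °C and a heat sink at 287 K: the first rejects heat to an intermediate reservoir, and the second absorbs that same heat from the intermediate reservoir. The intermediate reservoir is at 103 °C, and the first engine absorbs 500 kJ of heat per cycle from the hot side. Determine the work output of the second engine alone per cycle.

T_H = 147 °C → 147 + 273.15 = 420.15 K.
T_m = 103 °C → 103 + 273.15 = 376.15 K.
Heat entering the second stage: Q_m = Q_H·(T_m/T_H) = 500 × 376.15/420.15 = 448 kJ.
Second-stage efficiency η₂ = 1 − T_C/T_m = 1 − 287.00/376.15 = 0.2370, so W₂ = η₂·Q_m = 106 kJ.

W₂ ≈ 106 kJ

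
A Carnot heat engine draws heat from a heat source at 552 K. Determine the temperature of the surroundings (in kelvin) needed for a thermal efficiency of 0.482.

T_C ≈ 285.9 K

From η = 1 − T_C/T_H, T_C = T_H·(1 − η) = 552.00 × (1 − 0.482) = 285.9 K.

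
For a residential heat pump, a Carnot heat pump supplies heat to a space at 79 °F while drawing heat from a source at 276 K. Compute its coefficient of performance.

COP_HP ≈ 12.87

T_H = 79 °F → (79 − 32) × 5/9 = 26.11 °C = 299.26 K.
For a reversible heat pump, COP_HP = T_H/(T_H − T_C) = 299.26/(299.26 − 276.00) = 12.87.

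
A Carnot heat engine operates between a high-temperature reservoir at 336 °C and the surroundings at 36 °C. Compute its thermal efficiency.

η ≈ 0.492

T_H = 336 °C → 336 + 273.15 = 609.15 K.
T_C = 36 °C → 36 + 273.15 = 309.15 K.
η_rev = 1 − T_C/T_H = 1 − 309.15/609.15 = 0.492.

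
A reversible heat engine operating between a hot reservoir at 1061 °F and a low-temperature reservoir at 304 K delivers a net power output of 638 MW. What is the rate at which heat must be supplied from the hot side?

Q̇_H ≈ 996.6 MW

T_H = 1061 °F → (1061 − 32) × 5/9 = 571.67 °C = 844.82 K.
η_rev = 1 − T_C/T_H = 1 − 304.00/844.82 = 0.6402.
Q_H = W/η = 638/0.6402 = 996.6 MW.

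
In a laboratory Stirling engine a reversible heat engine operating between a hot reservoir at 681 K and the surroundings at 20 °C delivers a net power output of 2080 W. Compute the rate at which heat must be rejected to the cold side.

T_C = 20 °C → 20 + 273.15 = 293.15 K.
For a reversible engine, η = 1 − T_C/T_H = 1 − 293.15/681.00 = 0.5695.
Since Q_C/Q_H = T_C/T_H and Q_H = W/η, Q_C = W·T_C/(T_H − T_C) = 2080 × 293.15/387.85 = 1570 W.

Q̇_C ≈ 1570 W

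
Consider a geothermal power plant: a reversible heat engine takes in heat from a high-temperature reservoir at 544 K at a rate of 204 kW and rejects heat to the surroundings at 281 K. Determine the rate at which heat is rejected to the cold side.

Carnot efficiency: η = 1 − T_C/T_H = 1 − 281.00/544.00 = 0.4835.
For a reversible cycle Q_C/Q_H = T_C/T_H, so Q_C = 204 × 281.00/544.00 = 105 kW.

Q̇_C ≈ 105 kW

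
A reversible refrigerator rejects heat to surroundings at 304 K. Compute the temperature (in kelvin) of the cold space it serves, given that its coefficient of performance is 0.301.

T_C ≈ 70.33 K

COP_R = T_C/(T_H − T_C) ⇒ T_C = T_H·COP_R/(1 + COP_R) = 304.00 × 0.301/(1 + 0.301) = 70.33 K.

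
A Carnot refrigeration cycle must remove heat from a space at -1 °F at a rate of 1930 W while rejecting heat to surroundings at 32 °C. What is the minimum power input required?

T_H = 32 °C → 32 + 273.15 = 305.15 K.
T_C = -1 °F → (-1 − 32) × 5/9 = -18.33 °C = 254.82 K.
The reversible coefficient of performance is COP_R = T_C/(T_H − T_C) = 254.82/50.33 = 5.0626.
W = Q_C/COP_R = 1930/5.0626 = 381 W.

Ẇ_in ≈ 381 W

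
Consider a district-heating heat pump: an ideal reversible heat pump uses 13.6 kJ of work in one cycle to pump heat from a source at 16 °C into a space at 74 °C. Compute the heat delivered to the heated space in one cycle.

Q_H ≈ 81.4 kJ

T_H = 74 °C → 74 + 273.15 = 347.15 K.
T_C = 16 °C → 16 + 273.15 = 289.15 K.
For a reversible heat pump, COP_HP = T_H/(T_H − T_C) = 347.15/58.00 = 5.9853.
Q_H = COP_HP · W = 5.9853 × 13.6 = 81.4 kJ.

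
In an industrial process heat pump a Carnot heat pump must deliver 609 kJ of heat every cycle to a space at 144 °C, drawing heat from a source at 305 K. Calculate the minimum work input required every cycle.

W_in ≈ 164 kJ

T_H = 144 °C → 144 + 273.15 = 417.15 K.
The Carnot heat-pump COP is COP_HP = T_H/(T_H − T_C) = 417.15/112.15 = 3.7196.
W = Q_H/COP_HP = 609/3.7196 = 164 kJ.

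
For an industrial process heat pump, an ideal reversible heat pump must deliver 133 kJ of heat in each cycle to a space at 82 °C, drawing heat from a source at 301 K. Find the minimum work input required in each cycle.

T_H = 82 °C → 82 + 273.15 = 355.15 K.
COP_HP = T_H/(T_H − T_C) = 355.15/54.15 = 6.5586.
W = Q_H/COP_HP = 133/6.5586 = 20.28 kJ.

W_in ≈ 20.28 kJ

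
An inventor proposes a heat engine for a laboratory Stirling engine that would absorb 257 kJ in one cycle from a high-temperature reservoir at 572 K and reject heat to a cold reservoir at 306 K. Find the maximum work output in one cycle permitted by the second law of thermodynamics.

W_max ≈ 120 kJ

The second-law ceiling is the Carnot efficiency, η_max = 1 − T_C/T_H = 1 − 306.00/572.00 = 0.4650.
W_max = η_max · Q_H = 0.4650 × 257 = 120 kJ.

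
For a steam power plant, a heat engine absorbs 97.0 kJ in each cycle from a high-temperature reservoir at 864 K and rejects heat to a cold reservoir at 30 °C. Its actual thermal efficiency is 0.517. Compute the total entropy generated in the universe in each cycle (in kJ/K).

T_C = 30 °C → 30 + 273.15 = 303.15 K.
W = η·Q_H = 0.517 × 97.0 = 50.15 kJ, so Q_C = Q_H − W = 46.85 kJ.
Reservoir entropy changes: ΔS_H = −Q_H/T_H = −97.0/864.00 = -0.1123 kJ/K and ΔS_C = +Q_C/T_C = 46.85/303.15 = 0.1545 kJ/K.
ΔS_univ = −Q_H/T_H + Q_C/T_C = 0.0423 kJ/K (> 0, since η = 0.517 < η_Carnot = 0.649).

ΔS_univ ≈ 0.0423 kJ/K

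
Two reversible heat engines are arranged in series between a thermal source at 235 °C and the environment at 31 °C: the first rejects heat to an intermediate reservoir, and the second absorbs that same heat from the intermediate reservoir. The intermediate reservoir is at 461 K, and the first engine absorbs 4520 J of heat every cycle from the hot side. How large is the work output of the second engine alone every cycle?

W₂ ≈ 1395 J

T_H = 235 °C → 235 + 273.15 = 508.15 K.
T_C = 31 °C → 31 + 273.15 = 304.15 K.
Heat entering the second stage: Q_m = Q_H·(T_m/T_H) = 4520 × 461.00/508.15 = 4101 J.
Second-stage efficiency η₂ = 1 − T_C/T_m = 1 − 304.15/461.00 = 0.3402, so W₂ = η₂·Q_m = 1395 J.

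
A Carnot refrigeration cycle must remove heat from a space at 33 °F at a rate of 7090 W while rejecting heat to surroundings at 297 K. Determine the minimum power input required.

Ẇ_in ≈ 603 W

T_C = 33 °F → (33 − 32) × 5/9 = 0.56 °C = 273.71 K.
COP_R = T_C/(T_H − T_C) = 273.71/23.29 = 11.7498.
W = Q_C/COP_R = 7090/11.7498 = 603 W.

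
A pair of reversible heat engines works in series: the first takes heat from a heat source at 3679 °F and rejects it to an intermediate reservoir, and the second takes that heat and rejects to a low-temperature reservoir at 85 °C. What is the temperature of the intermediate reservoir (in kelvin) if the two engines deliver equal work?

T_H = 3679 °F → (3679 − 32) × 5/9 = 2026.11 °C = 2299.26 K.
T_C = 85 °C → 85 + 273.15 = 358.15 K.
For reversible stages Q_m = Q_H·(T_m/T_H). Setting W₁ = Q_H(1 − T_m/T_H) equal to W₂ = Q_m(1 − T_C/T_m) = Q_H·(T_m − T_C)/T_H gives T_H − T_m = T_m − T_C, so T_m = (T_H + T_C)/2 = (2299.26 + 358.15)/2 = 1329 K.

T_m ≈ 1329 K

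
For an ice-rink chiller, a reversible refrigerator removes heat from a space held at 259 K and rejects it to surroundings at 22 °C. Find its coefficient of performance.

COP_R ≈ 7.165

T_H = 22 °C → 22 + 273.15 = 295.15 K.
For a reversible refrigerator, COP_R = T_C/(T_H − T_C) = 259.00/(295.15 − 259.00) = 7.165.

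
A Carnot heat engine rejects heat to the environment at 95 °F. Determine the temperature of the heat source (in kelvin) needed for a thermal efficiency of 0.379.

T_C = 95 °F → (95 − 32) × 5/9 = 35.00 °C = 308.15 K.
From η = 1 − T_C/T_H, solving for T_H gives T_H = T_C/(1 − η) = 308.15/(1 − 0.379) = 496.2 K.

T_H ≈ 496.2 K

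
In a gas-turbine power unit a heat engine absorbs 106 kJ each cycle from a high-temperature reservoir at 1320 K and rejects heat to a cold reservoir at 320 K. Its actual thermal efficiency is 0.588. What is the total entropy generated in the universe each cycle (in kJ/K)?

W = η·Q_H = 0.588 × 106 = 62.33 kJ, so Q_C = Q_H − W = 43.67 kJ.
The hot reservoir loses entropy Q_H/T_H = 106/1320.00 = 0.08030 kJ/K; the cold reservoir gains Q_C/T_C = 43.67/320.00 = 0.1365 kJ/K.
ΔS_univ = −Q_H/T_H + Q_C/T_C = 0.0562 kJ/K (> 0, since η = 0.588 < η_Carnot = 0.758).

ΔS_univ ≈ 0.0562 kJ/K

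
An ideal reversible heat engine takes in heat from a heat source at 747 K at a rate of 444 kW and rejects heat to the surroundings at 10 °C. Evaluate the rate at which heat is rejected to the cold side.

T_C = 10 °C → 10 + 273.15 = 283.15 K.
Carnot efficiency: η = 1 − T_C/T_H = 1 − 283.15/747.00 = 0.6210.
For a reversible cycle Q_C/Q_H = T_C/T_H, so Q_C = 444 × 283.15/747.00 = 168 kW.

Q̇_C ≈ 168 kW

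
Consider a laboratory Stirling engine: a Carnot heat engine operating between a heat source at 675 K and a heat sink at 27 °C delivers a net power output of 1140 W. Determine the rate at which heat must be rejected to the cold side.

T_C = 27 °C → 27 + 273.15 = 300.15 K.
Since the cycle is reversible, η = 1 − T_C/T_H = 1 − 300.15/675.00 = 0.5553.
Since Q_C/Q_H = T_C/T_H and Q_H = W/η, Q_C = W·T_C/(T_H − T_C) = 1140 × 300.15/374.85 = 913 W.

Q̇_C ≈ 913 W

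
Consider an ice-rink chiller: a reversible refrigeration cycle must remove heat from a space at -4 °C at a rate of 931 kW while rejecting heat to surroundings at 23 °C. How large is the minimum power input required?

Ẇ_in ≈ 93.4 kW

T_H = 23 °C → 23 + 273.15 = 296.15 K.
T_C = -4 °C → -4 + 273.15 = 269.15 K.
Carnot COP: COP_R = T_C/(T_H − T_C) = 269.15/27.00 = 9.9685.
W = Q_C/COP_R = 931/9.9685 = 93.4 kW.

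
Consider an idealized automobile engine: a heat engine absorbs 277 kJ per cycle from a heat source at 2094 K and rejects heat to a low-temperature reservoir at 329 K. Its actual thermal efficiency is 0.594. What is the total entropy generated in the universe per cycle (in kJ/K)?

ΔS_univ ≈ 0.210 kJ/K

W = η·Q_H = 0.594 × 277 = 164.5 kJ, so Q_C = Q_H − W = 112.5 kJ.
The hot reservoir loses entropy Q_H/T_H = 277/2094.00 = 0.1323 kJ/K; the cold reservoir gains Q_C/T_C = 112.5/329.00 = 0.3418 kJ/K.
ΔS_univ = −Q_H/T_H + Q_C/T_C = 0.210 kJ/K (> 0, since η = 0.594 < η_Carnot = 0.843).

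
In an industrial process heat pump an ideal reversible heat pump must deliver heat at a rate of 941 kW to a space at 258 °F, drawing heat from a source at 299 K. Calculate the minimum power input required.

T_H = 258 °F → (258 − 32) × 5/9 = 125.56 °C = 398.71 K.
COP_HP = T_H/(T_H − T_C) = 398.71/99.71 = 3.9988.
W = Q_H/COP_HP = 941/3.9988 = 235 kW.

Ẇ_in ≈ 235 kW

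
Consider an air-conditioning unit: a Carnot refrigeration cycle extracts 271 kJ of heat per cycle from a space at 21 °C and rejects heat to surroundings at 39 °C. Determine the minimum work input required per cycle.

T_H = 39 °C → 39 + 273.15 = 312.15 K.
T_C = 21 °C → 21 + 273.15 = 294.15 K.
COP_R = T_C/(T_H − T_C) = 294.15/18.00 = 16.3417.
W = Q_C/COP_R = 271/16.3417 = 16.6 kJ.

W_in ≈ 16.6 kJ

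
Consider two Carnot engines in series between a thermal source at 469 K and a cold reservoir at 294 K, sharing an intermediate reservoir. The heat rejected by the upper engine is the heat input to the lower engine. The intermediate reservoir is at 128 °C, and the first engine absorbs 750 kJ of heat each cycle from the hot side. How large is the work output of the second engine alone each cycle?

W₂ ≈ 171 kJ

T_m = 128 °C → 128 + 273.15 = 401.15 K.
Heat entering the second stage: Q_m = Q_H·(T_m/T_H) = 750 × 401.15/469.00 = 641 kJ.
Second-stage efficiency η₂ = 1 − T_C/T_m = 1 − 294.00/401.15 = 0.2671, so W₂ = η₂·Q_m = 171 kJ.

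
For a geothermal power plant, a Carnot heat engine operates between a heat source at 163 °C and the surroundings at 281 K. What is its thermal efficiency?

η ≈ 0.356

T_H = 163 °C → 163 + 273.15 = 436.15 K.
Since the cycle is reversible, η = 1 − T_C/T_H = 1 − 281.00/436.15 = 0.356.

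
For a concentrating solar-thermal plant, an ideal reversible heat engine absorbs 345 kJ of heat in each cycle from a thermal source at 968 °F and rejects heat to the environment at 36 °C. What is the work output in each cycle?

T_H = 968 °F → (968 − 32) × 5/9 = 520.00 °C = 793.15 K.
T_C = 36 °C → 36 + 273.15 = 309.15 K.
Carnot efficiency: η = 1 − T_C/T_H = 1 − 309.15/793.15 = 0.6102.
W = η·Q_H = 0.6102 × 345 = 210.5 kJ.

W ≈ 210.5 kJ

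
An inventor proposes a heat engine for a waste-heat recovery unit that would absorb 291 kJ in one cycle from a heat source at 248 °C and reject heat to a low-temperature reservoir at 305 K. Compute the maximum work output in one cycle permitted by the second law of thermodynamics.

T_H = 248 °C → 248 + 273.15 = 521.15 K.
The upper bound on efficiency is η_max = 1 − T_C/T_H = 1 − 305.00/521.15 = 0.4148.
W_max = η_max · Q_H = 0.4148 × 291 = 120.7 kJ.

W_max ≈ 120.7 kJ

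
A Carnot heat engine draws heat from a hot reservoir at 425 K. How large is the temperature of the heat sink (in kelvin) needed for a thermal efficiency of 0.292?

T_C ≈ 300.9 K

From η = 1 − T_C/T_H, T_C = T_H·(1 − η) = 425.00 × (1 − 0.292) = 300.9 K.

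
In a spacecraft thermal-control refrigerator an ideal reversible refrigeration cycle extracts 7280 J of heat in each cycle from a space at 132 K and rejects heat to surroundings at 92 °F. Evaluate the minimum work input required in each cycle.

W_in ≈ 9620 J

T_H = 92 °F → (92 − 32) × 5/9 = 33.33 °C = 306.48 K.
COP_R = T_C/(T_H − T_C) = 132.00/174.48 = 0.7565.
W = Q_C/COP_R = 7280/0.7565 = 9620 J.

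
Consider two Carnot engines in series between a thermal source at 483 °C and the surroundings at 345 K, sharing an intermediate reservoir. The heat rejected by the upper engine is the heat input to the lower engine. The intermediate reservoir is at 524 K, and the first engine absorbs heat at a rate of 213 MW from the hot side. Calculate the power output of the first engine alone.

T_H = 483 °C → 483 + 273.15 = 756.15 K.
First-stage efficiency η₁ = 1 − T_m/T_H = 1 − 524.00/756.15 = 0.3070.
W₁ = η₁·Q_H = 0.3070 × 213 = 65.4 MW.

Ẇ₁ ≈ 65.4 MW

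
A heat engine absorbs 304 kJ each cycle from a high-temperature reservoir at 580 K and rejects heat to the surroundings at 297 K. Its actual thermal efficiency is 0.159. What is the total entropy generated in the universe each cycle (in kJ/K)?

ΔS_univ ≈ 0.3367 kJ/K

W = η·Q_H = 0.159 × 304 = 48.34 kJ, so Q_C = Q_H − W = 255.7 kJ.
Reservoir entropy changes: ΔS_H = −Q_H/T_H = −304/580.00 = -0.5241 kJ/K and ΔS_C = +Q_C/T_C = 255.7/297.00 = 0.8608 kJ/K.
ΔS_univ = −Q_H/T_H + Q_C/T_C = 0.3367 kJ/K (> 0, since η = 0.159 < η_Carnot = 0.488).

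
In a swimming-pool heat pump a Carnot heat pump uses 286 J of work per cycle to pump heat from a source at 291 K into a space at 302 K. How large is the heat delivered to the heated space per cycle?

Q_H ≈ 7850 J

The Carnot heat-pump COP is COP_HP = T_H/(T_H − T_C) = 302.00/11.00 = 27.4545.
Q_H = COP_HP · W = 27.4545 × 286 = 7850 J.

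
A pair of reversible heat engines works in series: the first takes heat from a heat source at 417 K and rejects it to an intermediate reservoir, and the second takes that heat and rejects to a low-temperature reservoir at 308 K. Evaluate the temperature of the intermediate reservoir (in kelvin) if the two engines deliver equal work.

T_m ≈ 362.5 K

For reversible stages Q_m = Q_H·(T_m/T_H). Setting W₁ = Q_H(1 − T_m/T_H) equal to W₂ = Q_m(1 − T_C/T_m) = Q_H·(T_m − T_C)/T_H gives T_H − T_m = T_m − T_C, so T_m = (T_H + T_C)/2 = (417.00 + 308.00)/2 = 362.5 K.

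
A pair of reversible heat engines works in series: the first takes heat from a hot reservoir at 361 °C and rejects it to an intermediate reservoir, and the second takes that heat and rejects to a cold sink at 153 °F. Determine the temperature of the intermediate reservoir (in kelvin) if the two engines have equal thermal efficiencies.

T_H = 361 °C → 361 + 273.15 = 634.15 K.
T_C = 153 °F → (153 − 32) × 5/9 = 67.22 °C = 340.37 K.
Equal efficiencies require 1 − T_m/T_H = 1 − T_C/T_m, i.e. T_m/T_H = T_C/T_m, so T_m = √(T_H·T_C) = √(634.15 × 340.37) = 464.6 K.

T_m ≈ 464.6 K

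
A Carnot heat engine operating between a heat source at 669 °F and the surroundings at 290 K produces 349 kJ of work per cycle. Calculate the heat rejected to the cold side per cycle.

T_H = 669 °F → (669 − 32) × 5/9 = 353.89 °C = 627.04 K.
η_rev = 1 − T_C/T_H = 1 − 290.00/627.04 = 0.5375.
Since Q_C/Q_H = T_C/T_H and Q_H = W/η, Q_C = W·T_C/(T_H − T_C) = 349 × 290.00/337.04 = 300 kJ.

Q_C ≈ 300 kJ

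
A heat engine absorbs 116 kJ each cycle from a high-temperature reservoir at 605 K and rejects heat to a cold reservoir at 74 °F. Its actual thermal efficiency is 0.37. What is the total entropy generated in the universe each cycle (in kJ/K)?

ΔS_univ ≈ 0.0548 kJ/K

T_C = 74 °F → (74 − 32) × 5/9 = 23.33 °C = 296.48 K.
W = η·Q_H = 0.37 × 116 = 42.92 kJ, so Q_C = Q_H − W = 73.08 kJ.
The hot reservoir loses entropy Q_H/T_H = 116/605.00 = 0.1917 kJ/K; the cold reservoir gains Q_C/T_C = 73.08/296.48 = 0.2465 kJ/K.
ΔS_univ = −Q_H/T_H + Q_C/T_C = 0.0548 kJ/K (> 0, since η = 0.37 < η_Carnot = 0.510).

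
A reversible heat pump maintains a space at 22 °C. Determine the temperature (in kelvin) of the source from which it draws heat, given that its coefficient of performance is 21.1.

T_C ≈ 281.2 K

T_H = 22 °C → 22 + 273.15 = 295.15 K.
COP_HP = T_H/(T_H − T_C) ⇒ T_C = T_H·(COP_HP − 1)/COP_HP = 295.15 × (21.1 − 1)/21.1 = 281.2 K.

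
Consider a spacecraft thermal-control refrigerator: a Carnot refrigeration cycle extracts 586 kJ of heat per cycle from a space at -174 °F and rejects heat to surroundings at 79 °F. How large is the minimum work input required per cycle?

W_in ≈ 519 kJ

T_H = 79 °F → (79 − 32) × 5/9 = 26.11 °C = 299.26 K.
T_C = -174 °F → (-174 − 32) × 5/9 = -114.44 °C = 158.71 K.
Carnot COP: COP_R = T_C/(T_H − T_C) = 158.71/140.56 = 1.1291.
W = Q_C/COP_R = 586/1.1291 = 519 kJ.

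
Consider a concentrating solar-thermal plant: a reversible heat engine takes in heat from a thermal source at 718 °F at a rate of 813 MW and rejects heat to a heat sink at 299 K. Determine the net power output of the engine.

T_H = 718 °F → (718 − 32) × 5/9 = 381.11 °C = 654.26 K.
The Carnot efficiency is η = 1 − T_C/T_H = 1 − 299.00/654.26 = 0.5430.
W = η·Q_H = 0.5430 × 813 = 441.5 MW.

Ẇ ≈ 441.5 MW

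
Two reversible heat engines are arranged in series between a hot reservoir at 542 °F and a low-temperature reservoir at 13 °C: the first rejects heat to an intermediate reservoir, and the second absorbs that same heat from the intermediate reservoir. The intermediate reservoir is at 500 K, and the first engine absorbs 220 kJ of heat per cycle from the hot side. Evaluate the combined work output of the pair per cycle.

T_H = 542 °F → (542 − 32) × 5/9 = 283.33 °C = 556.48 K.
T_C = 13 °C → 13 + 273.15 = 286.15 K.
Two reversible stages in series are equivalent to a single Carnot engine between T_H and T_C, so η_total = 1 − T_C/T_H = 1 − 286.15/556.48 = 0.4858.
W_total = η_total · Q_H = 0.4858 × 220 = 107 kJ.

W_total ≈ 107 kJ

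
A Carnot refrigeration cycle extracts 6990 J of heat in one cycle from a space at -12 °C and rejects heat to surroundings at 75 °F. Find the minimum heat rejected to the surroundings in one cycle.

T_H = 75 °F → (75 − 32) × 5/9 = 23.89 °C = 297.04 K.
T_C = -12 °C → -12 + 273.15 = 261.15 K.
For a reversible cycle Q_H/Q_C = T_H/T_C, so Q_H = Q_C·T_H/T_C = 6990 × 297.04/261.15 = 7951 J.

Q_H ≈ 7951 J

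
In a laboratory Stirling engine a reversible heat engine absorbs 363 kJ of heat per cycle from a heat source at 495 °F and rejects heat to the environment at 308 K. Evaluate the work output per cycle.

W ≈ 152 kJ

T_H = 495 °F → (495 − 32) × 5/9 = 257.22 °C = 530.37 K.
η_rev = 1 − T_C/T_H = 1 − 308.00/530.37 = 0.4193.
W = η·Q_H = 0.4193 × 363 = 152 kJ.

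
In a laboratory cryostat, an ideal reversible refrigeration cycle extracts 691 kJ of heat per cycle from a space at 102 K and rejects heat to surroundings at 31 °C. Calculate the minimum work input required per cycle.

T_H = 31 °C → 31 + 273.15 = 304.15 K.
Carnot COP: COP_R = T_C/(T_H − T_C) = 102.00/202.15 = 0.5046.
W = Q_C/COP_R = 691/0.5046 = 1370 kJ.

W_in ≈ 1370 kJ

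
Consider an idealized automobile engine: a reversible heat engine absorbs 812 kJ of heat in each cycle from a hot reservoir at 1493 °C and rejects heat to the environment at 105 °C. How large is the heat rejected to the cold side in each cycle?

T_H = 1493 °C → 1493 + 273.15 = 1766.15 K.
T_C = 105 °C → 105 + 273.15 = 378.15 K.
The Carnot efficiency is η = 1 − T_C/T_H = 1 − 378.15/1766.15 = 0.7859.
For a reversible cycle Q_C/Q_H = T_C/T_H, so Q_C = 812 × 378.15/1766.15 = 174 kJ.

Q_C ≈ 174 kJ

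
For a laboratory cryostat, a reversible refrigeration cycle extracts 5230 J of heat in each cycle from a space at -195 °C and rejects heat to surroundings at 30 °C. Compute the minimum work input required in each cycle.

W_in ≈ 15100 J

T_H = 30 °C → 30 + 273.15 = 303.15 K.
T_C = -195 °C → -195 + 273.15 = 78.15 K.
Carnot COP: COP_R = T_C/(T_H − T_C) = 78.15/225.00 = 0.3473.
W = Q_C/COP_R = 5230/0.3473 = 15100 J.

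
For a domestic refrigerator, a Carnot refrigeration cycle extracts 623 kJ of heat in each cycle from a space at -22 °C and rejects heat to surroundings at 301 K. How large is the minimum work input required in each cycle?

W_in ≈ 123.7 kJ

T_C = -22 °C → -22 + 273.15 = 251.15 K.
COP_R = T_C/(T_H − T_C) = 251.15/49.85 = 5.0381.
W = Q_C/COP_R = 623/5.0381 = 123.7 kJ.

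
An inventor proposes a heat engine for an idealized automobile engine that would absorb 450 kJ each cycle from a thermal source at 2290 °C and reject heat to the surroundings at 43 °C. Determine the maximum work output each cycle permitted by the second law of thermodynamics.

W_max ≈ 394 kJ

T_H = 2290 °C → 2290 + 273.15 = 2563.15 K.
T_C = 43 °C → 43 + 273.15 = 316.15 K.
The second-law ceiling is the Carnot efficiency, η_max = 1 − T_C/T_H = 1 − 316.15/2563.15 = 0.8767.
W_max = η_max · Q_H = 0.8767 × 450 = 394 kJ.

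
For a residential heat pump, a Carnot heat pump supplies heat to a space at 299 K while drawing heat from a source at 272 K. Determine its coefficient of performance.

COP_HP ≈ 11.1

COP_HP = T_H/(T_H − T_C) = 299.00/(299.00 − 272.00) = 11.1.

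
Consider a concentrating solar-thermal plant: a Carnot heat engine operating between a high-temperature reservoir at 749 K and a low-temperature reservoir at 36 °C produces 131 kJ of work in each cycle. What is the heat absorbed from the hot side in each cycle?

T_C = 36 °C → 36 + 273.15 = 309.15 K.
For a reversible engine, η = 1 − T_C/T_H = 1 − 309.15/749.00 = 0.5872.
Q_H = W/η = 131/0.5872 = 223 kJ.

Q_H ≈ 223 kJ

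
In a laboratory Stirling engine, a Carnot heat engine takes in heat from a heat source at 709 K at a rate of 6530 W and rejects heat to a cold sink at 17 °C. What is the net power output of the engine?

Ẇ ≈ 3858 W

T_C = 17 °C → 17 + 273.15 = 290.15 K.
The Carnot efficiency is η = 1 − T_C/T_H = 1 − 290.15/709.00 = 0.5908.
W = η·Q_H = 0.5908 × 6530 = 3858 W.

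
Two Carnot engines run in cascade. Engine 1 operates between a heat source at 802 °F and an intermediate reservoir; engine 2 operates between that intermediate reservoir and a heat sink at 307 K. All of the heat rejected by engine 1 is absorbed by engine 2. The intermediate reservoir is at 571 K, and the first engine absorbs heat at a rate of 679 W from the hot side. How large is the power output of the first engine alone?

Ẇ₁ ≈ 125.9 W

T_H = 802 °F → (802 − 32) × 5/9 = 427.78 °C = 700.93 K.
First-stage efficiency η₁ = 1 − T_m/T_H = 1 − 571.00/700.93 = 0.1854.
W₁ = η₁·Q_H = 0.1854 × 679 = 125.9 W.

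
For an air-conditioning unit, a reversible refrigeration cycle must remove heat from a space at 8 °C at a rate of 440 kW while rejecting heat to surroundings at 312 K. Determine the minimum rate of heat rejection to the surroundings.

T_C = 8 °C → 8 + 273.15 = 281.15 K.
For a reversible cycle Q_H/Q_C = T_H/T_C, so Q_H = Q_C·T_H/T_C = 440 × 312.00/281.15 = 488 kW.

Q̇_H ≈ 488 kW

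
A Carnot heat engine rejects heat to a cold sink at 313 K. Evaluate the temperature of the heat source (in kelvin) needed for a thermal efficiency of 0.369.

T_H ≈ 496 K

From η = 1 − T_C/T_H, solving for T_H gives T_H = T_C/(1 − η) = 313.00/(1 − 0.369) = 496 K.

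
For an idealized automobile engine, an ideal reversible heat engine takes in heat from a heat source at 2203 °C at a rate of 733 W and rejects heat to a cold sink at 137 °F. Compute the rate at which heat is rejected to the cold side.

T_H = 2203 °C → 2203 + 273.15 = 2476.15 K.
T_C = 137 °F → (137 − 32) × 5/9 = 58.33 °C = 331.48 K.
Since the cycle is reversible, η = 1 − T_C/T_H = 1 − 331.48/2476.15 = 0.8661.
For a reversible cycle Q_C/Q_H = T_C/T_H, so Q_C = 733 × 331.48/2476.15 = 98.1 W.

Q̇_C ≈ 98.1 W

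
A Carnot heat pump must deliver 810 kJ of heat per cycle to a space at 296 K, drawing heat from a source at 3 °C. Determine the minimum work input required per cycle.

W_in ≈ 54.3 kJ

T_C = 3 °C → 3 + 273.15 = 276.15 K.
The Carnot heat-pump COP is COP_HP = T_H/(T_H − T_C) = 296.00/19.85 = 14.9118.
W = Q_H/COP_HP = 810/14.9118 = 54.3 kJ.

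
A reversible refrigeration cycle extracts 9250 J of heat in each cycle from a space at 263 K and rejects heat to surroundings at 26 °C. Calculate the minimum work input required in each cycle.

W_in ≈ 1271 J

T_H = 26 °C → 26 + 273.15 = 299.15 K.
The reversible coefficient of performance is COP_R = T_C/(T_H − T_C) = 263.00/36.15 = 7.2752.
W = Q_C/COP_R = 9250/7.2752 = 1271 J.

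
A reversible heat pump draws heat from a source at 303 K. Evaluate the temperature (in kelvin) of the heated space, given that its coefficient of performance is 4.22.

T_H ≈ 397.1 K

COP_HP = T_H/(T_H − T_C) ⇒ T_H = T_C·COP_HP/(COP_HP − 1) = 303.00 × 4.22/(4.22 − 1) = 397.1 K.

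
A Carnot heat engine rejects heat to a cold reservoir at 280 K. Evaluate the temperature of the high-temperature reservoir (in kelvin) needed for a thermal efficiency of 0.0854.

T_H ≈ 306.1 K

From η = 1 − T_C/T_H, solving for T_H gives T_H = T_C/(1 − η) = 280.00/(1 − 0.0854) = 306.1 K.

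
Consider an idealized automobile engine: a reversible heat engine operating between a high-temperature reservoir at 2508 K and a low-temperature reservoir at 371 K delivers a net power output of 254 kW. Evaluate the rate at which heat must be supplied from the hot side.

Q̇_H ≈ 298 kW

Since the cycle is reversible, η = 1 − T_C/T_H = 1 − 371.00/2508.00 = 0.8521.
Q_H = W/η = 254/0.8521 = 298 kW.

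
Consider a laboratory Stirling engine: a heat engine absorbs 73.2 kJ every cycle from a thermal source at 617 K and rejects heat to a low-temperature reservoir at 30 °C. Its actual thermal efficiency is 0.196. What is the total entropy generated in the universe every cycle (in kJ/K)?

T_C = 30 °C → 30 + 273.15 = 303.15 K.
W = η·Q_H = 0.196 × 73.2 = 14.35 kJ, so Q_C = Q_H − W = 58.85 kJ.
Reservoir entropy changes: ΔS_H = −Q_H/T_H = −73.2/617.00 = -0.1186 kJ/K and ΔS_C = +Q_C/T_C = 58.85/303.15 = 0.1941 kJ/K.
ΔS_univ = −Q_H/T_H + Q_C/T_C = 0.07550 kJ/K (> 0, since η = 0.196 < η_Carnot = 0.509).

ΔS_univ ≈ 0.07550 kJ/K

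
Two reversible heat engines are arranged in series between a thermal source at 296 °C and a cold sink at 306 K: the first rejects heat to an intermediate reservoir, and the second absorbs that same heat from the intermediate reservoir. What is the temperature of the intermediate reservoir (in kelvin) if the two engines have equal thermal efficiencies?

T_H = 296 °C → 296 + 273.15 = 569.15 K.
Equal efficiencies require 1 − T_m/T_H = 1 − T_C/T_m, i.e. T_m/T_H = T_C/T_m, so T_m = √(T_H·T_C) = √(569.15 × 306.00) = 417.3 K.

T_m ≈ 417.3 K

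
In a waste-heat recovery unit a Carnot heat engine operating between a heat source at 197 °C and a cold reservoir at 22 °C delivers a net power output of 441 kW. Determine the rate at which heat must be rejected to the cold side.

Q̇_C ≈ 744 kW

T_H = 197 °C → 197 + 273.15 = 470.15 K.
T_C = 22 °C → 22 + 273.15 = 295.15 K.
The Carnot efficiency is η = 1 − T_C/T_H = 1 − 295.15/470.15 = 0.3722.
Since Q_C/Q_H = T_C/T_H and Q_H = W/η, Q_C = W·T_C/(T_H − T_C) = 441 × 295.15/175.00 = 744 kW.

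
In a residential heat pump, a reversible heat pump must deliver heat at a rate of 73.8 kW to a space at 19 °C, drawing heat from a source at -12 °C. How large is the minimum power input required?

Ẇ_in ≈ 7.83 kW

T_H = 19 °C → 19 + 273.15 = 292.15 K.
T_C = -12 °C → -12 + 273.15 = 261.15 K.
For a reversible heat pump, COP_HP = T_H/(T_H − T_C) = 292.15/31.00 = 9.4242.
W = Q_H/COP_HP = 73.8/9.4242 = 7.83 kW.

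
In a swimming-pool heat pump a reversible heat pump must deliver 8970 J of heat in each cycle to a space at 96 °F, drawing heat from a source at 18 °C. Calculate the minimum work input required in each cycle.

W_in ≈ 510 J

T_H = 96 °F → (96 − 32) × 5/9 = 35.56 °C = 308.71 K.
T_C = 18 °C → 18 + 273.15 = 291.15 K.
Reversible heating COP: COP_HP = T_H/(T_H − T_C) = 308.71/17.56 = 17.5845.
W = Q_H/COP_HP = 8970/17.5845 = 510 J.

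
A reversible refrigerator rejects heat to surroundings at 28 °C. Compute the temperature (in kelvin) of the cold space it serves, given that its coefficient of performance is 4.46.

T_H = 28 °C → 28 + 273.15 = 301.15 K.
COP_R = T_C/(T_H − T_C) ⇒ T_C = T_H·COP_R/(1 + COP_R) = 301.15 × 4.46/(1 + 4.46) = 246 K.

T_C ≈ 246 K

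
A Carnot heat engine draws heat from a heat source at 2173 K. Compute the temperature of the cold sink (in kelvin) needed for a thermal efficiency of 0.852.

T_C ≈ 322 K

From η = 1 − T_C/T_H, T_C = T_H·(1 − η) = 2173.00 × (1 − 0.852) = 322 K.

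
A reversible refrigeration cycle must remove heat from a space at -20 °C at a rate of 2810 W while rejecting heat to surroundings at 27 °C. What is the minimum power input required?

Ẇ_in ≈ 522 W

T_H = 27 °C → 27 + 273.15 = 300.15 K.
T_C = -20 °C → -20 + 273.15 = 253.15 K.
For a reversible refrigerator, COP_R = T_C/(T_H − T_C) = 253.15/47.00 = 5.3862.
W = Q_C/COP_R = 2810/5.3862 = 522 W.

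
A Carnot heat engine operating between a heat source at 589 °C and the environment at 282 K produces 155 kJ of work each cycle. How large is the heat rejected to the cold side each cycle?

Q_C ≈ 75.3 kJ

T_H = 589 °C → 589 + 273.15 = 862.15 K.
Since the cycle is reversible, η = 1 − T_C/T_H = 1 − 282.00/862.15 = 0.6729.
Since Q_C/Q_H = T_C/T_H and Q_H = W/η, Q_C = W·T_C/(T_H − T_C) = 155 × 282.00/580.15 = 75.3 kJ.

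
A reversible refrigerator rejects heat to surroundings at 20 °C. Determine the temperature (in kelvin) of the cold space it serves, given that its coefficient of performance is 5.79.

T_H = 20 °C → 20 + 273.15 = 293.15 K.
COP_R = T_C/(T_H − T_C) ⇒ T_C = T_H·COP_R/(1 + COP_R) = 293.15 × 5.79/(1 + 5.79) = 250 K.

T_C ≈ 250 K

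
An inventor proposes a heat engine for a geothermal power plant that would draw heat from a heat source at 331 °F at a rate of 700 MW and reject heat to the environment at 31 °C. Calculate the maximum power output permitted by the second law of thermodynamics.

T_H = 331 °F → (331 − 32) × 5/9 = 166.11 °C = 439.26 K.
T_C = 31 °C → 31 + 273.15 = 304.15 K.
The second-law ceiling is the Carnot efficiency, η_max = 1 − T_C/T_H = 1 − 304.15/439.26 = 0.3076.
W_max = η_max · Q_H = 0.3076 × 700 = 215.3 MW.

Ẇ_max ≈ 215.3 MW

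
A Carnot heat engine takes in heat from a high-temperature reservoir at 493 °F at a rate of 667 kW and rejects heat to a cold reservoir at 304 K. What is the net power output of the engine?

Ẇ ≈ 283.9 kW

T_H = 493 °F → (493 − 32) × 5/9 = 256.11 °C = 529.26 K.
For a reversible engine, η = 1 − T_C/T_H = 1 − 304.00/529.26 = 0.4256.
W = η·Q_H = 0.4256 × 667 = 283.9 kW.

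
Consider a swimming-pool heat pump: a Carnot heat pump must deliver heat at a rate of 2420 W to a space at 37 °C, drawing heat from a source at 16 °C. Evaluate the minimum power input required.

Ẇ_in ≈ 163.9 W

T_H = 37 °C → 37 + 273.15 = 310.15 K.
T_C = 16 °C → 16 + 273.15 = 289.15 K.
For a reversible heat pump, COP_HP = T_H/(T_H − T_C) = 310.15/21.00 = 14.7690.
W = Q_H/COP_HP = 2420/14.7690 = 163.9 W.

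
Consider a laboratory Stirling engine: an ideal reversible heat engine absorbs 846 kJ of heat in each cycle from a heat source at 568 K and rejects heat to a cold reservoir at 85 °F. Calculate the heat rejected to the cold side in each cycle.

Q_C ≈ 451 kJ

T_C = 85 °F → (85 − 32) × 5/9 = 29.44 °C = 302.59 K.
The Carnot efficiency is η = 1 − T_C/T_H = 1 − 302.59/568.00 = 0.4673.
For a reversible cycle Q_C/Q_H = T_C/T_H, so Q_C = 846 × 302.59/568.00 = 451 kJ.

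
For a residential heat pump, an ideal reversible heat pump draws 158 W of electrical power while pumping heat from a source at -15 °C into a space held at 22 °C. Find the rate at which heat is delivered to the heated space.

T_H = 22 °C → 22 + 273.15 = 295.15 K.
T_C = -15 °C → -15 + 273.15 = 258.15 K.
Reversible heating COP: COP_HP = T_H/(T_H − T_C) = 295.15/37.00 = 7.9770.
Q_H = COP_HP · W = 7.9770 × 158 = 1260 W.

Q̇_H ≈ 1260 W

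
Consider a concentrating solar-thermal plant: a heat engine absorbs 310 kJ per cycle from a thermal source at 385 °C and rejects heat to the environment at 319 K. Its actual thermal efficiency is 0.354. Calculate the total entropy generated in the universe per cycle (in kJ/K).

ΔS_univ ≈ 0.157 kJ/K

T_H = 385 °C → 385 + 273.15 = 658.15 K.
W = η·Q_H = 0.354 × 310 = 109.7 kJ, so Q_C = Q_H − W = 200.3 kJ.
Entropy balance on the reservoirs: −Q_H/T_H = -0.4710 kJ/K, +Q_C/T_C = 0.6278 kJ/K.
ΔS_univ = −Q_H/T_H + Q_C/T_C = 0.157 kJ/K (> 0, since η = 0.354 < η_Carnot = 0.515).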